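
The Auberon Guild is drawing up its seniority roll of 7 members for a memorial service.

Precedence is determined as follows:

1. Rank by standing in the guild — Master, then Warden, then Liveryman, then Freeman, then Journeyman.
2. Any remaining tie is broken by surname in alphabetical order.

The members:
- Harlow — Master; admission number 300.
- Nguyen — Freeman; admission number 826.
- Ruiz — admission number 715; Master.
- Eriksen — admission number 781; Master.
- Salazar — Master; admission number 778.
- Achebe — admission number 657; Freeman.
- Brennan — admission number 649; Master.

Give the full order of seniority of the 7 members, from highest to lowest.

By standing in the guild: Brennan, Eriksen, Harlow, Ruiz and Salazar (Master); then Achebe and Nguyen (Freeman).
Among Brennan, Eriksen, Harlow, Ruiz and Salazar, alphabetically by surname: Brennan before Eriksen before Harlow before Ruiz before Salazar.
Among Achebe and Nguyen, alphabetically by surname: Achebe before Nguyen.
Full order: Brennan, Eriksen, Harlow, Ruiz, Salazar, Achebe, Nguyen.

Brennan, Eriksen, Harlow, Ruiz, Salazar, Achebe, Nguyen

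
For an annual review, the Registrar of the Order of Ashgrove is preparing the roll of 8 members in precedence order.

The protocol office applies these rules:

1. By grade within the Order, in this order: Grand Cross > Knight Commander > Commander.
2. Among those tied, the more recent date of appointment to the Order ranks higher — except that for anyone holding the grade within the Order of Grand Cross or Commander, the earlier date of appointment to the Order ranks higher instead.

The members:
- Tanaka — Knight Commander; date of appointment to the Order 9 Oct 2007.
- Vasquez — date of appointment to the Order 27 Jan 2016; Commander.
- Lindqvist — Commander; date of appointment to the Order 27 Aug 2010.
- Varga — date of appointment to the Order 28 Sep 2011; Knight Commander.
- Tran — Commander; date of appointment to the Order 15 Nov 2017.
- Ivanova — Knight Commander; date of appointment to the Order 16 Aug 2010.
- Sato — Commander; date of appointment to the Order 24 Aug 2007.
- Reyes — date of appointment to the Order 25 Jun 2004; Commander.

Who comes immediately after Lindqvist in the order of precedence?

By grade within the Order: Varga, Ivanova and Tanaka (Knight Commander); then Reyes, Sato, Lindqvist, Vasquez and Tran (Commander).
Among Varga, Ivanova and Tanaka, by date of appointment to the Order (later first): Varga (28 Sep 2011) before Ivanova (16 Aug 2010) before Tanaka (9 Oct 2007).
Among Reyes, Sato, Lindqvist, Vasquez and Tran, by date of appointment to the Order (earlier first) (reversed rule for this group): Reyes (25 Jun 2004) before Sato (24 Aug 2007) before Lindqvist (27 Aug 2010) before Vasquez (27 Jan 2016) before Tran (15 Nov 2017).
Order: Varga, Ivanova, Tanaka, Reyes, Sato, Lindqvist, Vasquez, Tran.

Vasquez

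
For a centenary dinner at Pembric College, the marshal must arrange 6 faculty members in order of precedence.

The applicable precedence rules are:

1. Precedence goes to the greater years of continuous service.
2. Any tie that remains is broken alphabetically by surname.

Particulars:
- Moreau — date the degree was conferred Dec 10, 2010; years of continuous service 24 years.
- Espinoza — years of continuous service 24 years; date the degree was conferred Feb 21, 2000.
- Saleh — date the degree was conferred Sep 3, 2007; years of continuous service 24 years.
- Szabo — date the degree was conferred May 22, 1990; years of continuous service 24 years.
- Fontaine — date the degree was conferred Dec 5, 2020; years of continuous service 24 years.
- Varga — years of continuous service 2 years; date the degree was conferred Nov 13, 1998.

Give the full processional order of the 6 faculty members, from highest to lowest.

Espinoza, Fontaine, Moreau, Saleh, Szabo, Varga

By years of continuous service (higher first): Espinoza, Fontaine, Moreau, Saleh and Szabo (each 24 years); then Varga (2 years).
Among Espinoza, Fontaine, Moreau, Saleh and Szabo, alphabetically by surname: Espinoza before Fontaine before Moreau before Saleh before Szabo.
Full order: Espinoza, Fontaine, Moreau, Saleh, Szabo, Varga.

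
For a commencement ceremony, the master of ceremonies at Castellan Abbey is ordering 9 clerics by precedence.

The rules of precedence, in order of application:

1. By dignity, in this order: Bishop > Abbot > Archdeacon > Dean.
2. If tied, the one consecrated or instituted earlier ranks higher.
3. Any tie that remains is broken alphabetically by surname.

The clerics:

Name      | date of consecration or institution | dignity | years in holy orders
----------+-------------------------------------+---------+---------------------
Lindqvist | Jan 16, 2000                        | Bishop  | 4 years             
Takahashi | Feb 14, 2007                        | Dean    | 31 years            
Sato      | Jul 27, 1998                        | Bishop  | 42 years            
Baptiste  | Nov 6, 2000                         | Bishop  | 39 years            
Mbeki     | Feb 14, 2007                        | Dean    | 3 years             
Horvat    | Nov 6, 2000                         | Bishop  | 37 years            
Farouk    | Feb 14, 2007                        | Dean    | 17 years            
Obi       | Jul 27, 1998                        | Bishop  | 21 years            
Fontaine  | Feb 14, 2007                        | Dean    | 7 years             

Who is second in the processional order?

By dignity: Obi, Sato, Lindqvist, Baptiste and Horvat (Bishop); then Farouk, Fontaine, Mbeki and Takahashi (Dean).
Among Obi, Sato, Lindqvist, Baptiste and Horvat, by date of consecration or institution (earlier first): Obi and Sato (Jul 27, 1998) before Lindqvist (Jan 16, 2000) before Baptiste and Horvat (Nov 6, 2000).
Among Obi and Sato, alphabetically by surname: Obi before Sato.
Among Baptiste and Horvat, alphabetically by surname: Baptiste before Horvat.
Farouk, Fontaine, Mbeki and Takahashi all have date of consecration or institution Feb 14, 2007, so the next rule applies.
Among Farouk, Fontaine, Mbeki and Takahashi, alphabetically by surname: Farouk before Fontaine before Mbeki before Takahashi.
Order: Obi, Sato, Lindqvist, Baptiste, Horvat, Farouk, Fontaine, Mbeki, Takahashi.

Sato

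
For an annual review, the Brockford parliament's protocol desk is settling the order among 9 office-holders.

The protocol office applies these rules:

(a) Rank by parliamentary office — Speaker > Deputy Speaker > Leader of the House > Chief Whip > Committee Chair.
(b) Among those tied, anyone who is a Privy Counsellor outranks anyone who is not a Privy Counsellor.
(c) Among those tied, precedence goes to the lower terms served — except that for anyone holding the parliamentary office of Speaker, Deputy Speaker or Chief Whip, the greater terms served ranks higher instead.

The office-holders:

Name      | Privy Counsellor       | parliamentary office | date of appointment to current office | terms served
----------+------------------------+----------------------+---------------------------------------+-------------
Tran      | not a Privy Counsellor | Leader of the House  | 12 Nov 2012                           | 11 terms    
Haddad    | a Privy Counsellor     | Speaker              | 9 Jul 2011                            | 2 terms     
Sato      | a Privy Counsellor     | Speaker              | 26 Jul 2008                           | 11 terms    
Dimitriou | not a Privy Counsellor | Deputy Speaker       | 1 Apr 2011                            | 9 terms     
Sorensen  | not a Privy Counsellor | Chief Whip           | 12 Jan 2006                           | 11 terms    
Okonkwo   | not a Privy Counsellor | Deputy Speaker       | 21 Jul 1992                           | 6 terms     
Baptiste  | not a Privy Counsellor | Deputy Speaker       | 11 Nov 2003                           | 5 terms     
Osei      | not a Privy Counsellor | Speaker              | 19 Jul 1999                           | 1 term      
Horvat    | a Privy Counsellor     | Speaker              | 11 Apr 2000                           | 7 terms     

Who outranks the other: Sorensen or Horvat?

By parliamentary office: Sato, Horvat, Haddad and Osei (Speaker); then Dimitriou, Okonkwo and Baptiste (Deputy Speaker); then Tran (Leader of the House); then Sorensen (Chief Whip).
Among Sato, Horvat, Haddad and Osei, a Privy Counsellor before not a Privy Counsellor: Sato, Horvat and Haddad (a Privy Counsellor) before Osei (not a Privy Counsellor).
Among Sato, Horvat and Haddad, by terms served (higher first) (reversed rule for this group): Sato (11 terms) before Horvat (7 terms) before Haddad (2 terms).
Dimitriou, Okonkwo and Baptiste are each not a Privy Counsellor, so the next rule applies.
Among Dimitriou, Okonkwo and Baptiste, by terms served (higher first) (reversed rule for this group): Dimitriou (9 terms) before Okonkwo (6 terms) before Baptiste (5 terms).
So Horvat takes precedence.

Horvat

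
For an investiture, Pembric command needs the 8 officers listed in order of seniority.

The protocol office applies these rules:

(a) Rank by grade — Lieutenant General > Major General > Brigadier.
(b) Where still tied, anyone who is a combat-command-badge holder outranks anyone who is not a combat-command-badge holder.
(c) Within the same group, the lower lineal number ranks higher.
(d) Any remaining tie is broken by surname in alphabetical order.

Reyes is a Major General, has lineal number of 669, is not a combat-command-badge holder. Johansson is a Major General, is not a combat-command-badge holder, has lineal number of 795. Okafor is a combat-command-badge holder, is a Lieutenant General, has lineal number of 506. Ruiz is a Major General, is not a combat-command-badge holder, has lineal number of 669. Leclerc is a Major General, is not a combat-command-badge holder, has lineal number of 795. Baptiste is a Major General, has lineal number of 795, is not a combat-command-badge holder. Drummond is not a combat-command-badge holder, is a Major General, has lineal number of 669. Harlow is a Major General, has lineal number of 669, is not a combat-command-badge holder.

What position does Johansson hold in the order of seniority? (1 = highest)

By grade: Okafor (Lieutenant General); then Drummond, Harlow, Reyes, Ruiz, Baptiste, Johansson and Leclerc (Major General).
Drummond, Harlow, Reyes, Ruiz, Baptiste, Johansson and Leclerc are each not a combat-command-badge holder, so the next rule applies.
Among Drummond, Harlow, Reyes, Ruiz, Baptiste, Johansson and Leclerc, by lineal number (lower first): Drummond, Harlow, Reyes and Ruiz (669) before Baptiste, Johansson and Leclerc (795).
Among Drummond, Harlow, Reyes and Ruiz, alphabetically by surname: Drummond before Harlow before Reyes before Ruiz.
Among Baptiste, Johansson and Leclerc, alphabetically by surname: Baptiste before Johansson before Leclerc.
Order: Okafor, Drummond, Harlow, Reyes, Ruiz, Baptiste, Johansson, Leclerc. So position 7.

7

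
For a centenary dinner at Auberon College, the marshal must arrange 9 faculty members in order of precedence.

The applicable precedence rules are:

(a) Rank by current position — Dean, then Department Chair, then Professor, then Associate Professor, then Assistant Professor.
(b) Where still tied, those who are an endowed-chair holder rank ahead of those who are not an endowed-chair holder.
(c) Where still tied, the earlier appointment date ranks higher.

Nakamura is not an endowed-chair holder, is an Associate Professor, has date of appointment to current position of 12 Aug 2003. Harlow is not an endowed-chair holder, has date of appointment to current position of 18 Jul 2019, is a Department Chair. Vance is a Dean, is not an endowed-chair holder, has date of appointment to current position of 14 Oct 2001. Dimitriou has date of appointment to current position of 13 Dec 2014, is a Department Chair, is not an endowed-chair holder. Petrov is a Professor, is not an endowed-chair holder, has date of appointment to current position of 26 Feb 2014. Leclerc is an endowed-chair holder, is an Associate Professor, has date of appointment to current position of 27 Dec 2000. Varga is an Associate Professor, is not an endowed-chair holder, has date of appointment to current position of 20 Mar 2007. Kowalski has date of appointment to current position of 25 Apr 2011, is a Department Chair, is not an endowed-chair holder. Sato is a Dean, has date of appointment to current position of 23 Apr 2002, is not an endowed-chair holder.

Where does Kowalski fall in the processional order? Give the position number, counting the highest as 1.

3

By current position: Vance and Sato (Dean); then Kowalski, Dimitriou and Harlow (Department Chair); then Petrov (Professor); then Leclerc, Nakamura and Varga (Associate Professor).
Vance and Sato are each not an endowed-chair holder, so the next rule applies.
Among Vance and Sato, by date of appointment to current position (earlier first): Vance (14 Oct 2001) before Sato (23 Apr 2002).
Kowalski, Dimitriou and Harlow are each not an endowed-chair holder, so the next rule applies.
Among Kowalski, Dimitriou and Harlow, by date of appointment to current position (earlier first): Kowalski (25 Apr 2011) before Dimitriou (13 Dec 2014) before Harlow (18 Jul 2019).
Among Leclerc, Nakamura and Varga, an endowed-chair holder before not an endowed-chair holder: Leclerc (an endowed-chair holder) before Nakamura and Varga (not an endowed-chair holder).
Among Nakamura and Varga, by date of appointment to current position (earlier first): Nakamura (12 Aug 2003) before Varga (20 Mar 2007).
Order: Vance, Sato, Kowalski, Dimitriou, Harlow, Petrov, Leclerc, Nakamura, Varga. So position 3.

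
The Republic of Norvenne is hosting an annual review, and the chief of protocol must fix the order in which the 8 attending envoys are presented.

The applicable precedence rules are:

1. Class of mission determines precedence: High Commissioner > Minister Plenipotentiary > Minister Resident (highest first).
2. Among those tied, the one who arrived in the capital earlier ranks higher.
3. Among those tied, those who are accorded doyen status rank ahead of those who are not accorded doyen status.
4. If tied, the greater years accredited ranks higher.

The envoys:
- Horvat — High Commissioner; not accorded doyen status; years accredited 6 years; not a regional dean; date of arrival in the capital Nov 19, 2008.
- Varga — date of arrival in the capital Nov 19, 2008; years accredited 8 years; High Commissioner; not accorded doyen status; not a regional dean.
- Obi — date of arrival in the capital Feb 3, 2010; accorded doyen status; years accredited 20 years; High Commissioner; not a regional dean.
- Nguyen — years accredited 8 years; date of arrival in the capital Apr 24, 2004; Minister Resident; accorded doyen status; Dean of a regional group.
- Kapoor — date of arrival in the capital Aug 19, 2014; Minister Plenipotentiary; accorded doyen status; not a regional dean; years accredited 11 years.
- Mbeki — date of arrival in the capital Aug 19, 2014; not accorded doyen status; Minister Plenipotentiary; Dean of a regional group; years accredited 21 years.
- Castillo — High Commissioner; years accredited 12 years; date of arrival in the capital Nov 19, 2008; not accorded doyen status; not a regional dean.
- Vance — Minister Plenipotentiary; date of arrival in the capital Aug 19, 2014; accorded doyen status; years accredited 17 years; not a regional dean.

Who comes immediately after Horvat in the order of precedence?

Obi

By class of mission: Castillo, Varga, Horvat and Obi (High Commissioner); then Vance, Kapoor and Mbeki (Minister Plenipotentiary); then Nguyen (Minister Resident).
Among Castillo, Varga, Horvat and Obi, by date of arrival in the capital (earlier first): Castillo, Varga and Horvat (Nov 19, 2008) before Obi (Feb 3, 2010).
Castillo, Varga and Horvat are each not accorded doyen status, so the next rule applies.
Among Castillo, Varga and Horvat, by years accredited (higher first): Castillo (12 years) before Varga (8 years) before Horvat (6 years).
Vance, Kapoor and Mbeki all have date of arrival in the capital Aug 19, 2014, so the next rule applies.
Among Vance, Kapoor and Mbeki, accorded doyen status before not accorded doyen status: Vance and Kapoor (accorded doyen status) before Mbeki (not accorded doyen status).
Among Vance and Kapoor, by years accredited (higher first): Vance (17 years) before Kapoor (11 years).
Order: Castillo, Varga, Horvat, Obi, Vance, Kapoor, Mbeki, Nguyen.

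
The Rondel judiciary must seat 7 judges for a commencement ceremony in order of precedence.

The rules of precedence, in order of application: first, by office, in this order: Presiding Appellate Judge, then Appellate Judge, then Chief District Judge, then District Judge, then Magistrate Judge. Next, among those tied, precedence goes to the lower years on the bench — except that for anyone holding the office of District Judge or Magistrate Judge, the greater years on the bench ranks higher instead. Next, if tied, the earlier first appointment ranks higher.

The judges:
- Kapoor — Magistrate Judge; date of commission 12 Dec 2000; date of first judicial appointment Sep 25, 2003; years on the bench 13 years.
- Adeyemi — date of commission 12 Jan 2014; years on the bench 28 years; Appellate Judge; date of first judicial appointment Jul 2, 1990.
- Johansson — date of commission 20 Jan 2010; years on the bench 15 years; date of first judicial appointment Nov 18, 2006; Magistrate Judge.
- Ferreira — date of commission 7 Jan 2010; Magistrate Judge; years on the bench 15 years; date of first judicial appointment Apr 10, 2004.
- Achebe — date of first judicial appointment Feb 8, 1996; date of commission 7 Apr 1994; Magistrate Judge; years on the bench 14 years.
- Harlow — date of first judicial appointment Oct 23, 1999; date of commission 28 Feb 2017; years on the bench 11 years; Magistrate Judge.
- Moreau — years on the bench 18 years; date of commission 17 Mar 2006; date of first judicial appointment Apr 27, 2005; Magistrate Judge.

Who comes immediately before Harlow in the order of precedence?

Kapoor

By office: Adeyemi (Appellate Judge); then Moreau, Ferreira, Johansson, Achebe, Kapoor and Harlow (Magistrate Judge).
Among Moreau, Ferreira, Johansson, Achebe, Kapoor and Harlow, by years on the bench (higher first) (reversed rule for this group): Moreau (18 years) before Ferreira and Johansson (15 years) before Achebe (14 years) before Kapoor (13 years) before Harlow (11 years).
Among Ferreira and Johansson, by date of first judicial appointment (earlier first): Ferreira (Apr 10, 2004) before Johansson (Nov 18, 2006).
Order: Adeyemi, Moreau, Ferreira, Johansson, Achebe, Kapoor, Harlow.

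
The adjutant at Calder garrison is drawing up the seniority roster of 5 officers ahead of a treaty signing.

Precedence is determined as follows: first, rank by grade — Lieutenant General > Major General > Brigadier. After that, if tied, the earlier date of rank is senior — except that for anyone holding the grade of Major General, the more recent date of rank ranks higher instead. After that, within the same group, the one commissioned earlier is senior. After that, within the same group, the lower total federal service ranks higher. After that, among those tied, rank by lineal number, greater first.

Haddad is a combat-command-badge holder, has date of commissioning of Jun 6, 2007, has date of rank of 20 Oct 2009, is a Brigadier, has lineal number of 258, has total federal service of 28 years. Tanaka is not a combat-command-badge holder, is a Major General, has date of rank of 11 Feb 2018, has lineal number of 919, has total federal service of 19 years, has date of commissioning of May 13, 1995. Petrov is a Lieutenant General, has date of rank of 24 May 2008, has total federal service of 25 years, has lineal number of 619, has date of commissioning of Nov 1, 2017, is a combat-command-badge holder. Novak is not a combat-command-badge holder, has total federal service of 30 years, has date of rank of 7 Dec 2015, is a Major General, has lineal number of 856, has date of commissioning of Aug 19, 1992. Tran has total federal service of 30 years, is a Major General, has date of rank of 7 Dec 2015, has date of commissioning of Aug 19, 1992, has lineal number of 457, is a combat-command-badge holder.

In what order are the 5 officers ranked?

Petrov, Tanaka, Novak, Tran, Haddad

By grade: Petrov (Lieutenant General); then Tanaka, Novak and Tran (Major General); then Haddad (Brigadier).
Among Tanaka, Novak and Tran, by date of rank (later first) (reversed rule for this group): Tanaka (11 Feb 2018) before Novak and Tran (7 Dec 2015).
Novak and Tran both have date of commissioning Aug 19, 1992, so the next rule applies.
Novak and Tran both have total federal service 30 years, so the next rule applies.
Among Novak and Tran, by lineal number (higher first): Novak (856) before Tran (457).
Full order: Petrov, Tanaka, Novak, Tran, Haddad.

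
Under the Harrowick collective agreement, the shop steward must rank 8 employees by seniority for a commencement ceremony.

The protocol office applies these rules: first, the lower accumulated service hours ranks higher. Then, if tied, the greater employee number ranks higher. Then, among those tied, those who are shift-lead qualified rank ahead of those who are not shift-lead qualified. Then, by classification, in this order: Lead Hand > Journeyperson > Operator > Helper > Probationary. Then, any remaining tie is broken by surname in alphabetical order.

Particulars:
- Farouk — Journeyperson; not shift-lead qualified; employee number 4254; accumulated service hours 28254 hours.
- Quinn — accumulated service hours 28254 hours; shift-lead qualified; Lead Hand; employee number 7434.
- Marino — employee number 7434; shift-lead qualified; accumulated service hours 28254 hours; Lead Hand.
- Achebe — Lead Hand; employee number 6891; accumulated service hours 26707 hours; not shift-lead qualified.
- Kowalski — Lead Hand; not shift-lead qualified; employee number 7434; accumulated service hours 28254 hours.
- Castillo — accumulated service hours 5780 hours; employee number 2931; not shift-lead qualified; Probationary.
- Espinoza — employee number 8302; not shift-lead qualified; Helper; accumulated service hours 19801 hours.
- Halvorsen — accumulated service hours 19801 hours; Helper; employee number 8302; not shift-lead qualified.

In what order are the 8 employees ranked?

Castillo, Espinoza, Halvorsen, Achebe, Marino, Quinn, Kowalski, Farouk

By accumulated service hours (lower first): Castillo (5780 hours); then Espinoza and Halvorsen (both 19801 hours); then Achebe (26707 hours); then Marino, Quinn, Kowalski and Farouk (each 28254 hours).
Espinoza and Halvorsen both have employee number 8302, so the next rule applies.
Espinoza and Halvorsen are each not shift-lead qualified, so the next rule applies.
Espinoza and Halvorsen are each Helper, so the next rule applies.
Among Espinoza and Halvorsen, alphabetically by surname: Espinoza before Halvorsen.
Among Marino, Quinn, Kowalski and Farouk, by employee number (higher first): Marino, Quinn and Kowalski (7434) before Farouk (4254).
Among Marino, Quinn and Kowalski, shift-lead qualified before not shift-lead qualified: Marino and Quinn (shift-lead qualified) before Kowalski (not shift-lead qualified).
Marino and Quinn are each Lead Hand, so the next rule applies.
Among Marino and Quinn, alphabetically by surname: Marino before Quinn.
Full order: Castillo, Espinoza, Halvorsen, Achebe, Marino, Quinn, Kowalski, Farouk.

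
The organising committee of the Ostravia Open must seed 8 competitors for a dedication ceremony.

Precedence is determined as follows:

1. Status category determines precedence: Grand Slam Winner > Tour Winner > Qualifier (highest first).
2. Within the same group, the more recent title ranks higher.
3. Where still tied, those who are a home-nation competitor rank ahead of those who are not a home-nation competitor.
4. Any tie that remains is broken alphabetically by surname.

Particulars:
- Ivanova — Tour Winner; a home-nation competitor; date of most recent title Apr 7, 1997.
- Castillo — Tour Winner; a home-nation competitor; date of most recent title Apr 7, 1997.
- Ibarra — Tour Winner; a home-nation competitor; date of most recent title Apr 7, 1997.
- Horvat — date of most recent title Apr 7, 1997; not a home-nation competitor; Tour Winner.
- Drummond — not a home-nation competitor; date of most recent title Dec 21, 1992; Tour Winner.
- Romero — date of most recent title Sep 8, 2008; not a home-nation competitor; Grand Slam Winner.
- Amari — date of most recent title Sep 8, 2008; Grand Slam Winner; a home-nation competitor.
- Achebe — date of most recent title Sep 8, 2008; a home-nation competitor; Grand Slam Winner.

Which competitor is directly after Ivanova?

By status category: Achebe, Amari and Romero (Grand Slam Winner); then Castillo, Ibarra, Ivanova, Horvat and Drummond (Tour Winner).
Achebe, Amari and Romero all have date of most recent title Sep 8, 2008, so the next rule applies.
Among Achebe, Amari and Romero, a home-nation competitor before not a home-nation competitor: Achebe and Amari (a home-nation competitor) before Romero (not a home-nation competitor).
Among Achebe and Amari, alphabetically by surname: Achebe before Amari.
Among Castillo, Ibarra, Ivanova, Horvat and Drummond, by date of most recent title (later first): Castillo, Ibarra, Ivanova and Horvat (Apr 7, 1997) before Drummond (Dec 21, 1992).
Among Castillo, Ibarra, Ivanova and Horvat, a home-nation competitor before not a home-nation competitor: Castillo, Ibarra and Ivanova (a home-nation competitor) before Horvat (not a home-nation competitor).
Among Castillo, Ibarra and Ivanova, alphabetically by surname: Castillo before Ibarra before Ivanova.
Order: Achebe, Amari, Romero, Castillo, Ibarra, Ivanova, Horvat, Drummond.

Horvat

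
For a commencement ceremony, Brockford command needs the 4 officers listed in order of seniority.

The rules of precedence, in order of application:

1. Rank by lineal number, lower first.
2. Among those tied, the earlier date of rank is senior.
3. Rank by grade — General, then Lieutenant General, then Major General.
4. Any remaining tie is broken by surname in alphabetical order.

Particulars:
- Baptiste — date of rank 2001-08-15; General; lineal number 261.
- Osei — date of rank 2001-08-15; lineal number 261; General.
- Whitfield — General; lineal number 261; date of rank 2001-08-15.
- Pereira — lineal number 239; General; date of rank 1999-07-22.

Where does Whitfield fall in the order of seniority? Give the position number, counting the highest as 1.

By lineal number (lower first): Pereira (239); then Baptiste, Osei and Whitfield (each 261).
Baptiste, Osei and Whitfield all have date of rank 2001-08-15, so the next rule applies.
Baptiste, Osei and Whitfield are each General, so the next rule applies.
Among Baptiste, Osei and Whitfield, alphabetically by surname: Baptiste before Osei before Whitfield.
Order: Pereira, Baptiste, Osei, Whitfield. So position 4.

4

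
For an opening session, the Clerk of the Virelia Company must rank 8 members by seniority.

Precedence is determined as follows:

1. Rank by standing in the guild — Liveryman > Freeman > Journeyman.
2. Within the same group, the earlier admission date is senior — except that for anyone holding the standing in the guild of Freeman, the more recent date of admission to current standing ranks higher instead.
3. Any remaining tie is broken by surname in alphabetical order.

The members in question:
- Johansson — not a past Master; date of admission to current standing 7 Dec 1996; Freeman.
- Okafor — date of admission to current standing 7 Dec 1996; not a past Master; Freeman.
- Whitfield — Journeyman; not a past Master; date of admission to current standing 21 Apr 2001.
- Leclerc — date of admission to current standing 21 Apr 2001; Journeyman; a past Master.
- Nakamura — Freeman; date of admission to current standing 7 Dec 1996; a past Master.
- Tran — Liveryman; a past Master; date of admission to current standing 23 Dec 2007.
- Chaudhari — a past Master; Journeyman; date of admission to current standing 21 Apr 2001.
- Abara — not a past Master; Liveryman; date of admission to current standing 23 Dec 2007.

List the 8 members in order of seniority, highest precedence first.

Abara, Tran, Johansson, Nakamura, Okafor, Chaudhari, Leclerc, Whitfield

By standing in the guild: Abara and Tran (Liveryman); then Johansson, Nakamura and Okafor (Freeman); then Chaudhari, Leclerc and Whitfield (Journeyman).
Abara and Tran both have date of admission to current standing 23 Dec 2007, so the next rule applies.
Among Abara and Tran, alphabetically by surname: Abara before Tran.
Johansson, Nakamura and Okafor all have date of admission to current standing 7 Dec 1996, so the next rule applies.
Among Johansson, Nakamura and Okafor, alphabetically by surname: Johansson before Nakamura before Okafor.
Chaudhari, Leclerc and Whitfield all have date of admission to current standing 21 Apr 2001, so the next rule applies.
Among Chaudhari, Leclerc and Whitfield, alphabetically by surname: Chaudhari before Leclerc before Whitfield.
Full order: Abara, Tran, Johansson, Nakamura, Okafor, Chaudhari, Leclerc, Whitfield.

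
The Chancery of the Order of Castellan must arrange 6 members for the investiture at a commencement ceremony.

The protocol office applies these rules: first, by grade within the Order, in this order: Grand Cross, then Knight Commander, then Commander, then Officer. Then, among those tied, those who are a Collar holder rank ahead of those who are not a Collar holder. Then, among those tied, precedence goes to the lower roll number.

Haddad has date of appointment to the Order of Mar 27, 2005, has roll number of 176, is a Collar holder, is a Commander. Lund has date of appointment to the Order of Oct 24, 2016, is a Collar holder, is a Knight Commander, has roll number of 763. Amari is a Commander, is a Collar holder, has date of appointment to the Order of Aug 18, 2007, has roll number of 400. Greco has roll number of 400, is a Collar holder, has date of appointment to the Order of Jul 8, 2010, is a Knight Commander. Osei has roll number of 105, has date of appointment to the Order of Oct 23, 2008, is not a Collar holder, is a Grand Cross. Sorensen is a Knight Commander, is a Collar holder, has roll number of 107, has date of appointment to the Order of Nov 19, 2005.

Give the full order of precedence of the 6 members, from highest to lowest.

Osei, Sorensen, Greco, Lund, Haddad, Amari

By grade within the Order: Osei (Grand Cross); then Sorensen, Greco and Lund (Knight Commander); then Haddad and Amari (Commander).
Sorensen, Greco and Lund are each a Collar holder, so the next rule applies.
Among Sorensen, Greco and Lund, by roll number (lower first): Sorensen (107) before Greco (400) before Lund (763).
Haddad and Amari are each a Collar holder, so the next rule applies.
Among Haddad and Amari, by roll number (lower first): Haddad (176) before Amari (400).
Full order: Osei, Sorensen, Greco, Lund, Haddad, Amari.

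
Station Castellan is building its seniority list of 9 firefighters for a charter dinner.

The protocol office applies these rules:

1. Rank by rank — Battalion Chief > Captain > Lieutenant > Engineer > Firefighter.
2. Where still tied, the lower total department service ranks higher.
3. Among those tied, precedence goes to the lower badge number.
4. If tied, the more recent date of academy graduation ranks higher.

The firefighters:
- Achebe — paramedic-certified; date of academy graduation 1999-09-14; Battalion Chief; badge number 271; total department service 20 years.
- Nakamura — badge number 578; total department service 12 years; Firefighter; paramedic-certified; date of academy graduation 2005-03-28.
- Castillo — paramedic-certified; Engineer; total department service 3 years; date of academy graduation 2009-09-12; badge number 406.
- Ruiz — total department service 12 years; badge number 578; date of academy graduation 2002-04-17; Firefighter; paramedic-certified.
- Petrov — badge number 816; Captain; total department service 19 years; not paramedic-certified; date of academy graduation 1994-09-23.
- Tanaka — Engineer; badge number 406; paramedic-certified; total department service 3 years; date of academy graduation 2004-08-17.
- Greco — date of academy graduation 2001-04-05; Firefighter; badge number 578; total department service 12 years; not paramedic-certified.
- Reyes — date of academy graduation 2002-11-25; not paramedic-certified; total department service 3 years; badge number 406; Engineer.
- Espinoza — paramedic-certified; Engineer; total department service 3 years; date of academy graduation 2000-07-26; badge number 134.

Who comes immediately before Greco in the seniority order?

Ruiz

By rank: Achebe (Battalion Chief); then Petrov (Captain); then Espinoza, Castillo, Tanaka and Reyes (Engineer); then Nakamura, Ruiz and Greco (Firefighter).
Espinoza, Castillo, Tanaka and Reyes all have total department service 3 years, so the next rule applies.
Among Espinoza, Castillo, Tanaka and Reyes, by badge number (lower first): Espinoza (134) before Castillo, Tanaka and Reyes (406).
Among Castillo, Tanaka and Reyes, by date of academy graduation (later first): Castillo (2009-09-12) before Tanaka (2004-08-17) before Reyes (2002-11-25).
Nakamura, Ruiz and Greco all have total department service 12 years, so the next rule applies.
Nakamura, Ruiz and Greco all have badge number 578, so the next rule applies.
Among Nakamura, Ruiz and Greco, by date of academy graduation (later first): Nakamura (2005-03-28) before Ruiz (2002-04-17) before Greco (2001-04-05).
Order: Achebe, Petrov, Espinoza, Castillo, Tanaka, Reyes, Nakamura, Ruiz, Greco.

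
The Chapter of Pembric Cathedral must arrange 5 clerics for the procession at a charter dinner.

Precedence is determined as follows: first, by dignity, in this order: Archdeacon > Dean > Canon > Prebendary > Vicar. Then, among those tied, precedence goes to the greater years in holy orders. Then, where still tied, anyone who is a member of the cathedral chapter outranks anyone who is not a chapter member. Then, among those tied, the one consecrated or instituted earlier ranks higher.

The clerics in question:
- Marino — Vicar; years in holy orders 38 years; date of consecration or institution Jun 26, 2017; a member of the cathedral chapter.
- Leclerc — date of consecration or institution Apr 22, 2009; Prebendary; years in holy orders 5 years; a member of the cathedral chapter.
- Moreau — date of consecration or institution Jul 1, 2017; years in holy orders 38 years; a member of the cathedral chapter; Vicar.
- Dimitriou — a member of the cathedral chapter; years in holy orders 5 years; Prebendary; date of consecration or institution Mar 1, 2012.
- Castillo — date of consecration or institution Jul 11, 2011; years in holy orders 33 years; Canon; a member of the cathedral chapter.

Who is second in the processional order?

Leclerc

By dignity: Castillo (Canon); then Leclerc and Dimitriou (Prebendary); then Marino and Moreau (Vicar).
Leclerc and Dimitriou both have years in holy orders 5 years, so the next rule applies.
Leclerc and Dimitriou are each a member of the cathedral chapter, so the next rule applies.
Among Leclerc and Dimitriou, by date of consecration or institution (earlier first): Leclerc (Apr 22, 2009) before Dimitriou (Mar 1, 2012).
Marino and Moreau both have years in holy orders 38 years, so the next rule applies.
Marino and Moreau are each a member of the cathedral chapter, so the next rule applies.
Among Marino and Moreau, by date of consecration or institution (earlier first): Marino (Jun 26, 2017) before Moreau (Jul 1, 2017).
Order: Castillo, Leclerc, Dimitriou, Marino, Moreau.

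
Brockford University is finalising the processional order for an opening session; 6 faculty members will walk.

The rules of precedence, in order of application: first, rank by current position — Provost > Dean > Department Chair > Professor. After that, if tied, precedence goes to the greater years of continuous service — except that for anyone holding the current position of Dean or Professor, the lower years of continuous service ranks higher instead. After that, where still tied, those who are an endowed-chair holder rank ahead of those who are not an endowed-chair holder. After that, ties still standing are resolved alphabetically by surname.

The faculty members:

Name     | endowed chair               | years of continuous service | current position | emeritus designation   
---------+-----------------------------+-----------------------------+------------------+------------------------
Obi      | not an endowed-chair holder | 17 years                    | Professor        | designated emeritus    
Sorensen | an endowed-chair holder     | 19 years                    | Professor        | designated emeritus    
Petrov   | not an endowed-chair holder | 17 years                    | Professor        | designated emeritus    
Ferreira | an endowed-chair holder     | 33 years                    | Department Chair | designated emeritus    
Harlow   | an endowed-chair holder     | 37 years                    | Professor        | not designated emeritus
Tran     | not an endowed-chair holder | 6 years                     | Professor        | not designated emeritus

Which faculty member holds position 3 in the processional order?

By current position: Ferreira (Department Chair); then Tran, Obi, Petrov, Sorensen and Harlow (Professor).
Among Tran, Obi, Petrov, Sorensen and Harlow, by years of continuous service (lower first) (reversed rule for this group): Tran (6 years) before Obi and Petrov (17 years) before Sorensen (19 years) before Harlow (37 years).
Obi and Petrov are each not an endowed-chair holder, so the next rule applies.
Among Obi and Petrov, alphabetically by surname: Obi before Petrov.
Order: Ferreira, Tran, Obi, Petrov, Sorensen, Harlow.

Obi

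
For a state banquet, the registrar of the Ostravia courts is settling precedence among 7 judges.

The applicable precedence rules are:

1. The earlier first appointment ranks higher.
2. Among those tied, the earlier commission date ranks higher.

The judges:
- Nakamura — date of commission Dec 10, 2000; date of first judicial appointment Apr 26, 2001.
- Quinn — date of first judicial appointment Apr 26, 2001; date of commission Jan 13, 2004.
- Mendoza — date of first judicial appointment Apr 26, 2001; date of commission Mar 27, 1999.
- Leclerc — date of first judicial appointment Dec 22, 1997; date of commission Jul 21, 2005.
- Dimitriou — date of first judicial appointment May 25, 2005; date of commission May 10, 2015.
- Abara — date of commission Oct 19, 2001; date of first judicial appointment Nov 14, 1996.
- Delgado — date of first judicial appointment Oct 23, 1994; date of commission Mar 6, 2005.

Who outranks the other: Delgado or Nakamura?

Delgado

By date of first judicial appointment (earlier first): Delgado (Oct 23, 1994); then Abara (Nov 14, 1996); then Leclerc (Dec 22, 1997); then Mendoza, Nakamura and Quinn (each Apr 26, 2001); then Dimitriou (May 25, 2005).
Among Mendoza, Nakamura and Quinn, by date of commission (earlier first): Mendoza (Mar 27, 1999) before Nakamura (Dec 10, 2000) before Quinn (Jan 13, 2004).
So Delgado takes precedence.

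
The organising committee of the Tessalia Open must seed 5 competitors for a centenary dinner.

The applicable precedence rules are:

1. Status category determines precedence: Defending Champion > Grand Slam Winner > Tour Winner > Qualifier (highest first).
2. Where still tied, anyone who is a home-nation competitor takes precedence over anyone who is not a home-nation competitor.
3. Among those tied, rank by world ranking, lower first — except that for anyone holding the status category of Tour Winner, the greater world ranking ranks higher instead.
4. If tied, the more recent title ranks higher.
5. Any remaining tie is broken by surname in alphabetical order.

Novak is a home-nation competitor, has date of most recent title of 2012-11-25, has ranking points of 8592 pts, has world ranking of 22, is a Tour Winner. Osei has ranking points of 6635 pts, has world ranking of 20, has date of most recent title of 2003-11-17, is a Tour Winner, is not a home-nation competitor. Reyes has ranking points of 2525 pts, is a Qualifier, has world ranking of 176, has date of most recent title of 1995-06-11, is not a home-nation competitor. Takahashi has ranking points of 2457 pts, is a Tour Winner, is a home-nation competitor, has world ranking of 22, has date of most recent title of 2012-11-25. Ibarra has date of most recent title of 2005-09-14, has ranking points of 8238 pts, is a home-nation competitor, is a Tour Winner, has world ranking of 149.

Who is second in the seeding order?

Novak

By status category: Ibarra, Novak, Takahashi and Osei (Tour Winner); then Reyes (Qualifier).
Among Ibarra, Novak, Takahashi and Osei, a home-nation competitor before not a home-nation competitor: Ibarra, Novak and Takahashi (a home-nation competitor) before Osei (not a home-nation competitor).
Among Ibarra, Novak and Takahashi, by world ranking (higher first) (reversed rule for this group): Ibarra (149) before Novak and Takahashi (22).
Novak and Takahashi both have date of most recent title 2012-11-25, so the next rule applies.
Among Novak and Takahashi, alphabetically by surname: Novak before Takahashi.
Order: Ibarra, Novak, Takahashi, Osei, Reyes.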